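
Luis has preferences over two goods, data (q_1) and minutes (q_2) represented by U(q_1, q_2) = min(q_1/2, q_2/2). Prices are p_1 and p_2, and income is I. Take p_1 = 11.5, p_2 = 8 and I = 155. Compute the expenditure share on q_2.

Leontief preferences: the optimum is at the kink where q_1/2 = q_2/2, i.e. q_2 = q_1.
Budget: p_1·q_1 + p_2·q_1 = I, so (2·p_1 + 2·p_2)·q_1 = 2·I.
Demand: q_1*(p_1,p_2,I) = 2·I/(2·p_1 + 2·p_2), q_2* = 2·I/(2·p_1 + 2·p_2).
Here 2·11.5 + 2·8 = 39, giving q_1* = 7.9487 and q_2* = 7.9487.
Expenditure on q_2: 8·7.9487 = 63.5897; share = 0.4103.

share on q_2 = 0.4103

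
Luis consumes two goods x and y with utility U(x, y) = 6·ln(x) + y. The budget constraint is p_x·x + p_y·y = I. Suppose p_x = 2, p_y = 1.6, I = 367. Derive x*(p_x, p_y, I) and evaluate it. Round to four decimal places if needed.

Set MRS = p_x/p_y: (6/x)/1 = p_x/p_y.
So x*(p_x,p_y) = 6·p_y/p_x, independent of income; and y* = (I − 6·p_y)/p_y.
At the given prices: x* = 6·1.6/2 = 4.8.

x* = 4.8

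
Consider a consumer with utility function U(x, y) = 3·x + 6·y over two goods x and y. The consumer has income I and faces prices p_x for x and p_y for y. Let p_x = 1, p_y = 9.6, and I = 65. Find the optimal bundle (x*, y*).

x* = 65, y* = 0

Linear utility — the consumer picks whichever good has higher MU/price: 3/1 = 3 vs 6/9.6 = 0.625.
x gives more utility per dollar, so spend all income on x: x* = I/p_x, y* = 0.
Numerically: x* = 65, y* = 0.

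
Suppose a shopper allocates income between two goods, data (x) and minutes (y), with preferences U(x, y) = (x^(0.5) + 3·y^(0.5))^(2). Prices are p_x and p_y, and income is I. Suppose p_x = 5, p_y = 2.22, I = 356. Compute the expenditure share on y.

share on y = 0.953

MRS = MU_x/MU_y = (1/3)·(y/x)^(0.5). Set equal to p_x/p_y.
Hence y/x = (3·p_x/p_y)^(1/(0.5)), i.e. raised to the 2 power.
Substitute y = (y/x)·x into the budget: x* = I/(p_x + p_y·(y/x)).
Numerically y/x = 45.653762, so x* = 356/(5 + 2.22·45.653762) = 3.3474 and y* = 45.653762·3.3474 = 152.8212.
Expenditure on y: 2.22·152.8212 = 339.263; share = 0.953.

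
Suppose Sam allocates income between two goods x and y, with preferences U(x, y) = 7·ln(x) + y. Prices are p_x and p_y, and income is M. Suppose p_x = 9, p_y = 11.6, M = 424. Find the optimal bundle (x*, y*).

x* = 9.0222, y* = 29.5517

MU_x = 7/x, MU_y = 1. Tangency: 7/x = p_x/p_y.
So x*(p_x,p_y) = 7·p_y/p_x, independent of income; and y* = (M − 7·p_y)/p_y.
At the given prices: x* = 7·11.6/9 = 9.0222, and y* = 29.5517.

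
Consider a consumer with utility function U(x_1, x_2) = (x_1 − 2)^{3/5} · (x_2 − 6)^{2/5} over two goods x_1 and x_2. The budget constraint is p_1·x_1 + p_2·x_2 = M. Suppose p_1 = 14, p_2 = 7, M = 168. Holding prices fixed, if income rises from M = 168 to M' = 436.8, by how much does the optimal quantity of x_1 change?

Δx_1* = 11.52

MRS = (3/2)·(x_2−6)/(x_1−2). Tangency with p_1/p_2 gives x_2−6 = (2/3)·(p_1/p_2)·(x_1−2).
Substituting into the budget: x_1* = 2 + 0.6·(M − 2·p_1 − 6·p_2)/p_1, and x_2* = 6 + 0.4·(…)/p_2.
Discretionary income = 168 − 2·14 − 6·7 = 98; x_1* = 2 + 0.6·98/14 = 6.2.
At M' = 436.8: x_1* = 17.72. Change: 17.72 − 6.2 = 11.52.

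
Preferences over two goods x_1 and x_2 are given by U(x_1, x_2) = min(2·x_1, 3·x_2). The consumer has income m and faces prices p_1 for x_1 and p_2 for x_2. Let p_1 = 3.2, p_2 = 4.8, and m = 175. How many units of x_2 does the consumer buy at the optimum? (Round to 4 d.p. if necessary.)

x_2* = 18.2292

With perfect complements, no substitution: consume in ratio x_1:x_2 = 3:2.
Budget: p_1·x_1 + p_2·(2/3)·x_1 = m, so (3·p_1 + 2·p_2)·x_1 = 3·m.
Demand: x_1*(p_1,p_2,m) = 3·m/(3·p_1 + 2·p_2), x_2* = 2·m/(3·p_1 + 2·p_2).
Here 3·3.2 + 2·4.8 = 19.2, giving x_2* = 18.2292.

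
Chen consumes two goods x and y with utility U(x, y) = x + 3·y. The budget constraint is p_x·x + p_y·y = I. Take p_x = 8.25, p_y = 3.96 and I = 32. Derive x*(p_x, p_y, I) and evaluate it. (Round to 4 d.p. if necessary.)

x* = 0

Perfect substitutes: compare marginal utility per dollar. 1/p_x vs 3/p_y → 0.1212 vs 0.7576.
y gives more utility per dollar, so spend all income on y: y* = I/p_y, x* = 0.
Numerically: x* = 0, y* = 8.0808.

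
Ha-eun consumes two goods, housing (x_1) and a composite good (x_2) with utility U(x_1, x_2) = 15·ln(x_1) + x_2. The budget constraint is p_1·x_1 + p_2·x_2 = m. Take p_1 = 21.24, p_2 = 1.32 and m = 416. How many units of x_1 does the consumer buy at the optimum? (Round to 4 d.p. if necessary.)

x_1* = 0.9322

MU_x_1 = 15/x_1, MU_x_2 = 1. Tangency: 15/x_1 = p_1/p_2.
So x_1*(p_1,p_2) = 15·p_2/p_1, independent of income; and x_2* = (m − 15·p_2)/p_2.
At the given prices: x_1* = 15·1.32/21.24 = 0.9322.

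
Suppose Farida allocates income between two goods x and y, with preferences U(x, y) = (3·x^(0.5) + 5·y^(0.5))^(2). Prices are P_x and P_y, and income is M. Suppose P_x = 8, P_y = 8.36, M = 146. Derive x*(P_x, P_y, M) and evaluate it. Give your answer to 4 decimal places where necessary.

x* = 4.9888

From the CES first-order condition, (3/5)·(y/x)^(0.5) = P_x/P_y.
Hence y/x = ((5/3)·P_x/P_y)^(1/(0.5)), i.e. raised to the 2 power.
With the ratio pinned down, the budget gives x* = M/(P_x + P_y·(y/x)) and y* = (y/x)·x*.
Numerically y/x = 2.543694, so x* = 146/(8 + 8.36·2.543694) = 4.9888.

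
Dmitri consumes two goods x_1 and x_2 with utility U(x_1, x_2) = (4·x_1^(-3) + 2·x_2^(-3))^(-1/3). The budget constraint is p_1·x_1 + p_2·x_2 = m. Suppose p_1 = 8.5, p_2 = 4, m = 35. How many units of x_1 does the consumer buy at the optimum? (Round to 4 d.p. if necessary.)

Substitute x_2 = (x_2/x_1)·x_1 into the budget: x_1* = m/(p_1 + p_2·(x_2/x_1)).
Numerically x_2/x_1 = 1.015272, so x_1* = 35/(8.5 + 4·1.015272) = 2.7864.

x_1* = 2.7864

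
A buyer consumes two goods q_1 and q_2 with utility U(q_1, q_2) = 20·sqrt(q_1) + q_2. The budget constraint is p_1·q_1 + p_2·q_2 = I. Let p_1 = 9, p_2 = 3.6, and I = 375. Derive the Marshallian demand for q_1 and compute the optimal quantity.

Thus q_1* = (10·p_2/p_1)² — independent of I — with the rest of income spent on q_2.
Plugging in: q_1* = (10·3.6/9)² = 16.

q_1* = 16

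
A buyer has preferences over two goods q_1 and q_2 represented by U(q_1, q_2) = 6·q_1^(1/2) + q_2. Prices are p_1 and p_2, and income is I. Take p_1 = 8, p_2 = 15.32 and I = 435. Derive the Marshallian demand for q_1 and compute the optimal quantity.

q_1* = 33.005

MU_q_1 = 3/√q_1, MU_q_2 = 1. Tangency: 3/√q_1 = p_1/p_2.
Solve: √q_1 = 3·p_2/p_1, so q_1*(p_1,p_2) = (3·p_2/p_1)², and q_2* = (I − p_1·q_1*)/p_2.
Plugging in: q_1* = (3·15.32/8)² = 33.005.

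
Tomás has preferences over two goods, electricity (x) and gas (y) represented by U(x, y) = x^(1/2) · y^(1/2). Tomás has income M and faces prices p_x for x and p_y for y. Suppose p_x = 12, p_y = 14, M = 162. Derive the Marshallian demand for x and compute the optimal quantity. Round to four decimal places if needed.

x* = 6.75

Demand: x*(p_x,p_y,M) = 0.5·M/p_x and y* = 0.5·M/p_y.
At p_x=12, p_y=14, M=162: x* = 0.5·162/12 = 6.75.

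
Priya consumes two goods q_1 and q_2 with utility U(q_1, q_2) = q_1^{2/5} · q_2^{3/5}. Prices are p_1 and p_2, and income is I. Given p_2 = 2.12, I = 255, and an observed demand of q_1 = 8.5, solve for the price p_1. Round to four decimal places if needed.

p_1 = 12

Tangency: MRS = (2/3)·q_2/q_1 = p_1/p_2.
Rearranging, p_2·q_2 = (3/2)·p_1·q_1. Substituting into the budget gives p_1·q_1·(1 + (3/2)) = I.
Demand: q_1*(p_1,p_2,I) = 0.4·I/p_1 and q_2* = 0.6·I/p_2.
Set q_1* = 8.5 in the demand function and solve for p_1: p_1 = 12.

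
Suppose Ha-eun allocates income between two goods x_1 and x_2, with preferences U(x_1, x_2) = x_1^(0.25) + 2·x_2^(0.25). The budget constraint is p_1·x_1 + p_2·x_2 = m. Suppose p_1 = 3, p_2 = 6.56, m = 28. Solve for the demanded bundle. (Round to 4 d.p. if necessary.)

x_1* = 3.1731, x_2* = 2.8172

From the CES first-order condition, (1/2)·(x_2/x_1)^(0.75) = p_1/p_2.
Hence x_2/x_1 = (2·p_1/p_2)^(1/(0.75)), i.e. raised to the 4/3 power.
With the ratio pinned down, the budget gives x_1* = m/(p_1 + p_2·(x_2/x_1)) and x_2* = (x_2/x_1)·x_1*.
Numerically x_2/x_1 = 0.88783, so x_1* = 28/(3 + 6.56·0.88783) = 3.1731 and x_2* = 0.88783·3.1731 = 2.8172.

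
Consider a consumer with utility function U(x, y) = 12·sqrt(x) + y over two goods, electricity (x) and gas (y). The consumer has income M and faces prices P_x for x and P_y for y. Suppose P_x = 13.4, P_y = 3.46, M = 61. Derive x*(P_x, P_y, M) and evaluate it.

Utility is quasi-linear in y; the FOC for x is 6/√x = P_x/P_y.
Thus x* = (6·P_y/P_x)² — independent of M — with the rest of income spent on y.
Plugging in: x* = (6·3.46/13.4)² = 2.4002.

x* = 2.4002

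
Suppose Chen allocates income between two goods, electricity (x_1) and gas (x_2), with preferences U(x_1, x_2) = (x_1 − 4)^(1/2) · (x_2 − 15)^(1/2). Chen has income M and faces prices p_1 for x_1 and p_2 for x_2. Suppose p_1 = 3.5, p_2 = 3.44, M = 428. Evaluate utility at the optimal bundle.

After buying the subsistence bundle (4, 15), a share 0.5 of the remaining income goes to x_1: x_1* = 4 + 0.5·(M − 4p_1 − 15p_2)/p_1.
Discretionary income = 428 − 4·3.5 − 15·3.44 = 362.4; x_1* = 4 + 0.5·362.4/3.5 = 55.7714; x_2* = 15 + 0.5·362.4/3.44 = 67.6744.
Utility at the optimum: U(55.7714, 67.6744) = 52.221.

V = 52.221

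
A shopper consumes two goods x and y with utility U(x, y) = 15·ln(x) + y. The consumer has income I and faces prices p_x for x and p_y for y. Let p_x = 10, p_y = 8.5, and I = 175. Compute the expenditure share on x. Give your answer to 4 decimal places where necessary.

Set MRS = p_x/p_y: (15/x)/1 = p_x/p_y.
So x*(p_x,p_y) = 15·p_y/p_x, independent of income; and y* = (I − 15·p_y)/p_y.
At the given prices: x* = 15·8.5/10 = 12.75, and y* = 5.5882.
Expenditure on x: 10·12.75 = 127.5; share = 0.7286.

share on x = 0.7286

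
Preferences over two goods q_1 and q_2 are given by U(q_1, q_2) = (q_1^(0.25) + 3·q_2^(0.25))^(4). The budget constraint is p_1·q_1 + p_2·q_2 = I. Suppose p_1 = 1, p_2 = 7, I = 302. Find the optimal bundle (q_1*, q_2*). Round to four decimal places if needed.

From the CES first-order condition, (1/3)·(q_2/q_1)^(0.75) = p_1/p_2.
Solve for the ratio: q_2/q_1 = [3·p_1/p_2]^(4/3).
With the ratio pinned down, the budget gives q_1* = I/(p_1 + p_2·(q_2/q_1)) and q_2* = (q_2/q_1)·q_1*.
Numerically q_2/q_1 = 0.32312, so q_1* = 302/(1 + 7·0.32312) = 92.5857 and q_2* = 0.32312·92.5857 = 29.9163.

q_1* = 92.5857, q_2* = 29.9163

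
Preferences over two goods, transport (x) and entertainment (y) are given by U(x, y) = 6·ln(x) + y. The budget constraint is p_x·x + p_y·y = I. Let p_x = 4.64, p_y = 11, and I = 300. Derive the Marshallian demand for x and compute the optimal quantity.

x* = 14.2241

MU_x = 6/x, MU_y = 1. Tangency: 6/x = p_x/p_y.
So x*(p_x,p_y) = 6·p_y/p_x, independent of income; and y* = (I − 6·p_y)/p_y.
At the given prices: x* = 6·11/4.64 = 14.2241.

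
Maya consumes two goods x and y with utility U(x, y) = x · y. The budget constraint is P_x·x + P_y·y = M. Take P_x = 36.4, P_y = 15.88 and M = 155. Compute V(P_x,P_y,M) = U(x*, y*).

At P_x=36.4, P_y=15.88, M=155: x* = 0.5·155/36.4 = 2.1291, y* = 4.8804.
Utility at the optimum: U(2.1291, 4.8804) = 10.3909.

V = 10.3909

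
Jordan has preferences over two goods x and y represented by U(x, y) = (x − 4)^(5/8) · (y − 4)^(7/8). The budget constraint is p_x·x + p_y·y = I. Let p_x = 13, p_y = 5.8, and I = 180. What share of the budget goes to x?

This is Cobb-Douglas in (x−4, y−4): tangency gives 0.625·p_y·(y−4) = 0.875·p_x·(x−4).
After buying the subsistence bundle (4, 4), a share 5/12 of the remaining income goes to x: x* = 4 + 5/12·(I − 4p_x − 4p_y)/p_x.
Discretionary income = 180 − 4·13 − 4·5.8 = 104.8; x* = 4 + 5/12·104.8/13 = 7.359; y* = 4 + 7/12·104.8/5.8 = 14.5402.
Expenditure on x: 13·7.359 = 95.6667; share = 0.5315.

share on x = 0.5315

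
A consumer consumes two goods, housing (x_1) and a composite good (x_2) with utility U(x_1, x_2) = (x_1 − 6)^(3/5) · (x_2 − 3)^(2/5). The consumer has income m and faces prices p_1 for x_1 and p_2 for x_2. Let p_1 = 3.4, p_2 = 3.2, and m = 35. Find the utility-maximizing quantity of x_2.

x_2* = 3.625

After buying the subsistence bundle (6, 3), a share 0.6 of the remaining income goes to x_1: x_1* = 6 + 0.6·(m − 6p_1 − 3p_2)/p_1.
Discretionary income = 35 − 6·3.4 − 3·3.2 = 5; x_2* = 3 + 0.4·5/3.2 = 3.625.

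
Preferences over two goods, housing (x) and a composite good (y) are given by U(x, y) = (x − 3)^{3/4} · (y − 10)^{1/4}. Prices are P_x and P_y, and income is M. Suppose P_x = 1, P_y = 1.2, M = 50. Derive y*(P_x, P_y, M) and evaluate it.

y* = 17.2917

MRS = 3·(y−10)/(x−3). Tangency with P_x/P_y gives y−10 = (1/3)·(P_x/P_y)·(x−3).
After buying the subsistence bundle (3, 10), a share 0.75 of the remaining income goes to x: x* = 3 + 0.75·(M − 3P_x − 10P_y)/P_x.
Discretionary income = 50 − 3·1 − 10·1.2 = 35; y* = 10 + 0.25·35/1.2 = 17.2917.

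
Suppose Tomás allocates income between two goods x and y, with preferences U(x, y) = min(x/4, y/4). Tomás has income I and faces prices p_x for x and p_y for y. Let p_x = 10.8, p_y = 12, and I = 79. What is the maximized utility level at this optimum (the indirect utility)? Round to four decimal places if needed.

With perfect complements, no substitution: consume in ratio x:y = 4:4.
Budget: p_x·x + p_y·x = I, so (4·p_x + 4·p_y)·x = 4·I.
Demand: x*(p_x,p_y,I) = 4·I/(4·p_x + 4·p_y), y* = 4·I/(4·p_x + 4·p_y).
Here 4·10.8 + 4·12 = 91.2, giving x* = 3.4649 and y* = 3.4649.
Utility at the optimum: U(3.4649, 3.4649) = 0.8662.

V = 0.8662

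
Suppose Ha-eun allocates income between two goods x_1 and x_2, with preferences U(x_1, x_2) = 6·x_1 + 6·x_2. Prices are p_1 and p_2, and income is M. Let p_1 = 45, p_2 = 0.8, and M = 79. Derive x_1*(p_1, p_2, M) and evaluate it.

Linear utility — the consumer picks whichever good has higher MU/price: 6/45 = 0.1333 vs 6/0.8 = 7.5.
x_2 gives more utility per dollar, so spend all income on x_2: x_2* = M/p_2, x_1* = 0.
Numerically: x_1* = 0, x_2* = 98.75.

x_1* = 0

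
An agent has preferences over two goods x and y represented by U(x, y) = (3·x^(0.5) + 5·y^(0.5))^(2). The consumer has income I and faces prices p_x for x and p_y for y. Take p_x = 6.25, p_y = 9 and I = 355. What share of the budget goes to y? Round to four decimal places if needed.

MRS = MU_x/MU_y = (3/5)·(y/x)^(0.5). Set equal to p_x/p_y.
Hence y/x = ((5/3)·p_x/p_y)^(1/(0.5)), i.e. raised to the 2 power.
With the ratio pinned down, the budget gives x* = I/(p_x + p_y·(y/x)) and y* = (y/x)·x*.
Numerically y/x = 1.339592, so x* = 355/(6.25 + 9·1.339592) = 19.3922 and y* = 1.339592·19.3922 = 25.9776.
Expenditure on y: 9·25.9776 = 233.7987; share = 0.6586.

share on y = 0.6586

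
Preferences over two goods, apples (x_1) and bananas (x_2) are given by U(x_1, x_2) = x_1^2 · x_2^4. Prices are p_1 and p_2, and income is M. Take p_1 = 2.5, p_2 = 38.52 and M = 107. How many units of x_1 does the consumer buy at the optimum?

Tangency: MRS = (1/2)·x_2/x_1 = p_1/p_2.
So 2·p_2·x_2 = 4·p_1·x_1; combined with the budget, a share 1/3 of income goes to x_1.
Demand: x_1*(p_1,p_2,M) = 1/3·M/p_1 and x_2* = 2/3·M/p_2.
At p_1=2.5, p_2=38.52, M=107: x_1* = 1/3·107/2.5 = 14.2667.

x_1* = 14.2667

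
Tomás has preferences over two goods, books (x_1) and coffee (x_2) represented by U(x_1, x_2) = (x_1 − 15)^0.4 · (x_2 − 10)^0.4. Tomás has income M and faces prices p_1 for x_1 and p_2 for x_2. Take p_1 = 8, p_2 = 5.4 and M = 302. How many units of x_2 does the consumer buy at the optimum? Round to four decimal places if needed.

MRS = (x_2−10)/(x_1−15). Tangency with p_1/p_2 gives x_2−10 = (p_1/p_2)·(x_1−15).
After buying the subsistence bundle (15, 10), a share 0.5 of the remaining income goes to x_1: x_1* = 15 + 0.5·(M − 15p_1 − 10p_2)/p_1.
Discretionary income = 302 − 15·8 − 10·5.4 = 128; x_2* = 10 + 0.5·128/5.4 = 21.8519.

x_2* = 21.8519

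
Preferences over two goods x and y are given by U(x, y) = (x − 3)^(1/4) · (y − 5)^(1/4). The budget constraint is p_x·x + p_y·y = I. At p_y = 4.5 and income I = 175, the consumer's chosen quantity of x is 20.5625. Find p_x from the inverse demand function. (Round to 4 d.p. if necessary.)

p_x = 4

MRS = (y−5)/(x−3). Tangency with p_x/p_y gives y−5 = (p_x/p_y)·(x−3).
Substituting into the budget: x* = 3 + 0.5·(I − 3·p_x − 5·p_y)/p_x, and y* = 5 + 0.5·(…)/p_y.
Set x* = 20.5625 in the demand function and solve for p_x: p_x = 4.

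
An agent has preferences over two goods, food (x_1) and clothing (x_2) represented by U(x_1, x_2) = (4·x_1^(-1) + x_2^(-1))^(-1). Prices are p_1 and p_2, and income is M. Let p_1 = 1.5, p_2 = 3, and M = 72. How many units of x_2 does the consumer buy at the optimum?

x_2* = 9.9411

With the ratio pinned down, the budget gives x_1* = M/(p_1 + p_2·(x_2/x_1)) and x_2* = (x_2/x_1)·x_1*.
Numerically x_2/x_1 = 0.353553, so x_1* = 72/(1.5 + 3·0.353553) = 28.1177 and x_2* = 0.353553·28.1177 = 9.9411.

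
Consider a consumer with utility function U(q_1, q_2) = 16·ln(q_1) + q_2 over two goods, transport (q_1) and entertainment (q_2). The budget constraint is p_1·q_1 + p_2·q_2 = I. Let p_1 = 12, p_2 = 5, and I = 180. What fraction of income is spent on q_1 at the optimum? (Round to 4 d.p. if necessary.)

MU_q_1 = 16/q_1, MU_q_2 = 1. Tangency: 16/q_1 = p_1/p_2.
So q_1*(p_1,p_2) = 16·p_2/p_1, independent of income; and q_2* = (I − 16·p_2)/p_2.
At the given prices: q_1* = 16·5/12 = 6.6667, and q_2* = 20.
Expenditure on q_1: 12·6.6667 = 80; share = 0.4444.

share on q_1 = 0.4444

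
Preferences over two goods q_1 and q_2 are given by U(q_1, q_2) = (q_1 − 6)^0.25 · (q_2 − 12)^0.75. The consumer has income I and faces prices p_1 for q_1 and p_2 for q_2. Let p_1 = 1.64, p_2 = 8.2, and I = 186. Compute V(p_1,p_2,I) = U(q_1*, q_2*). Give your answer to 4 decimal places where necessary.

MRS = (1/3)·(q_2−12)/(q_1−6). Tangency with p_1/p_2 gives q_2−12 = 3·(p_1/p_2)·(q_1−6).
After buying the subsistence bundle (6, 12), a share 0.25 of the remaining income goes to q_1: q_1* = 6 + 0.25·(I − 6p_1 − 12p_2)/p_1.
Discretionary income = 186 − 6·1.64 − 12·8.2 = 77.76; q_1* = 6 + 0.25·77.76/1.64 = 17.8537; q_2* = 12 + 0.75·77.76/8.2 = 19.1122.
Utility at the optimum: U(17.8537, 19.1122) = 8.081.

V = 8.081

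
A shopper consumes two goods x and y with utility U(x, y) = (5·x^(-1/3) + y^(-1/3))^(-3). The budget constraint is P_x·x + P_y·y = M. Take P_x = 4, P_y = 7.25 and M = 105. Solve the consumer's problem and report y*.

y* = 3.731

MRS = MU_x/MU_y = 5·(y/x)^(4/3). Set equal to P_x/P_y.
Solve for the ratio: y/x = [(1/5)·P_x/P_y]^(0.75).
Substitute y = (y/x)·x into the budget: x* = M/(P_x + P_y·(y/x)).
Numerically y/x = 0.191454, so x* = 105/(4 + 7.25·0.191454) = 19.4876 and y* = 0.191454·19.4876 = 3.731.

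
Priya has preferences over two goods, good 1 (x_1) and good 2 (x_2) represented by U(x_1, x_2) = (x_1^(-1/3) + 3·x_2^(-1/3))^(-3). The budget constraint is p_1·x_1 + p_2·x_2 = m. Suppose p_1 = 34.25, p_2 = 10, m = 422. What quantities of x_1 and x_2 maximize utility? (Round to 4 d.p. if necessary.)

MU_x_1 ∝ x_1^(-4/3), MU_x_2 ∝ 3·x_2^(-4/3), so MRS = (1/3)·(x_2/x_1)^(4/3) = p_1/p_2.
Solve for the ratio: x_2/x_1 = [3·p_1/p_2]^(0.75).
With the ratio pinned down, the budget gives x_1* = m/(p_1 + p_2·(x_2/x_1)) and x_2* = (x_2/x_1)·x_1*.
Numerically x_2/x_1 = 5.739002, so x_1* = 422/(34.25 + 10·5.739002) = 4.605 and x_2* = 5.739002·4.605 = 26.428.

x_1* = 4.605, x_2* = 26.428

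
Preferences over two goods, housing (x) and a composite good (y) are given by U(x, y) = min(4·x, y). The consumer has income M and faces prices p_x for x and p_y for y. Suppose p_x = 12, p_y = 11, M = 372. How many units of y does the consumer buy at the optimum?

y* = 26.5714

Leontief preferences: the optimum is at the kink where x/1 = y/4, i.e. y = 4·x.
Budget: p_x·x + p_y·4·x = M, so (p_x + 4·p_y)·x = M.
Demand: x*(p_x,p_y,M) = M/(p_x + 4·p_y), y* = 4·M/(p_x + 4·p_y).
Here 12 + 4·11 = 56, giving y* = 26.5714.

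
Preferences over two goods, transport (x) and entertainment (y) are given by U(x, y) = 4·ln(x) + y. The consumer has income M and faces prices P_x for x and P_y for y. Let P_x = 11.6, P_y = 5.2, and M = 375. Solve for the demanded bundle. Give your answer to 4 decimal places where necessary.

x* = 1.7931, y* = 68.1154

So x*(P_x,P_y) = 4·P_y/P_x, independent of income; and y* = (M − 4·P_y)/P_y.
At the given prices: x* = 4·5.2/11.6 = 1.7931, and y* = 68.1154.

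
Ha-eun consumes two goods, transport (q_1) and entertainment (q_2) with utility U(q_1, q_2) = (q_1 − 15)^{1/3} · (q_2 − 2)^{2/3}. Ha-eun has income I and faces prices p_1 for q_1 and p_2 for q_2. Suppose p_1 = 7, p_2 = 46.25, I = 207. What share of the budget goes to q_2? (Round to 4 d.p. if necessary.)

share on q_2 = 0.4775

Discretionary income = 207 − 15·7 − 2·46.25 = 9.5; q_1* = 15 + 1/3·9.5/7 = 15.4524; q_2* = 2 + 2/3·9.5/46.25 = 2.1369.
Expenditure on q_2: 46.25·2.1369 = 98.8333; share = 0.4775.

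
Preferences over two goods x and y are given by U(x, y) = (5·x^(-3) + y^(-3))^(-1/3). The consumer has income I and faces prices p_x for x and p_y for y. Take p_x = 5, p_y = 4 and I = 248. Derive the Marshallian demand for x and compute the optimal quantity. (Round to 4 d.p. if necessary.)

x* = 31.6794

MRS = MU_x/MU_y = 5·(y/x)^(4). Set equal to p_x/p_y.
Solve for the ratio: y/x = [(1/5)·p_x/p_y]^(0.25).
With the ratio pinned down, the budget gives x* = I/(p_x + p_y·(y/x)) and y* = (y/x)·x*.
Numerically y/x = 0.707107, so x* = 248/(5 + 4·0.707107) = 31.6794.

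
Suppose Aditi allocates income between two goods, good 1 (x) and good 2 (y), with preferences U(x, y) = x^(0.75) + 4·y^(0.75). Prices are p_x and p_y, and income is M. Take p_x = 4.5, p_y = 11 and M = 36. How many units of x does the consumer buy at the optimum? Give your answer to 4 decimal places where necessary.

MU_x ∝ x^(-0.25), MU_y ∝ 4·y^(-0.25), so MRS = (1/4)·(y/x)^(0.25) = p_x/p_y.
Solve for the ratio: y/x = [4·p_x/p_y]^(4).
Substitute y = (y/x)·x into the budget: x* = M/(p_x + p_y·(y/x)).
Numerically y/x = 7.170002, so x* = 36/(4.5 + 11·7.170002) = 0.4318.

x* = 0.4318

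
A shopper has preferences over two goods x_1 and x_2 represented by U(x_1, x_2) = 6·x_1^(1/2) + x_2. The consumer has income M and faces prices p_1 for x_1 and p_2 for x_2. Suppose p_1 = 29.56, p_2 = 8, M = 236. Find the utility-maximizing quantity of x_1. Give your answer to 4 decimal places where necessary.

Utility is quasi-linear in x_2; the FOC for x_1 is 3/√x_1 = p_1/p_2.
Solve: √x_1 = 3·p_2/p_1, so x_1*(p_1,p_2) = (3·p_2/p_1)², and x_2* = (M − p_1·x_1*)/p_2.
Plugging in: x_1* = (3·8/29.56)² = 0.6592.

x_1* = 0.6592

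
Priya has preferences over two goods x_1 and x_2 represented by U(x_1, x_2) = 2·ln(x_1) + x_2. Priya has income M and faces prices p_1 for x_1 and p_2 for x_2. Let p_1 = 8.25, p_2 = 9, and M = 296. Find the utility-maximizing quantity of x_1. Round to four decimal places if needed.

MU_x_1 = 2/x_1, MU_x_2 = 1. Tangency: 2/x_1 = p_1/p_2.
So x_1*(p_1,p_2) = 2·p_2/p_1, independent of income; and x_2* = (M − 2·p_2)/p_2.
At the given prices: x_1* = 2·9/8.25 = 2.1818.

x_1* = 2.1818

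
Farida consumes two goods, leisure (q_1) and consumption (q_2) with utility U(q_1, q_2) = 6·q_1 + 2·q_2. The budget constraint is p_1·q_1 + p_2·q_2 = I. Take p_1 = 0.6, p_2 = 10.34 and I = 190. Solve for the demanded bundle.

Linear utility — the consumer picks whichever good has higher MU/price: 6/0.6 = 10 vs 2/10.34 = 0.1934.
q_1 gives more utility per dollar, so spend all income on q_1: q_1* = I/p_1, q_2* = 0.
Numerically: q_1* = 316.6667, q_2* = 0.

q_1* = 316.6667, q_2* = 0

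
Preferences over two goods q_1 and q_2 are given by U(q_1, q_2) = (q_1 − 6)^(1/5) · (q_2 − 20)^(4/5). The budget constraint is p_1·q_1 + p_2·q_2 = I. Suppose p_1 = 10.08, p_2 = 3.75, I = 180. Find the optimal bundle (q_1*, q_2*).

q_1* = 6.8833, q_2* = 29.4976

Let q_1' = q_1−6, q_2' = q_2−20. MRS = (1/4)·q_2'/q_1' = p_1/p_2.
After buying the subsistence bundle (6, 20), a share 0.2 of the remaining income goes to q_1: q_1* = 6 + 0.2·(I − 6p_1 − 20p_2)/p_1.
Discretionary income = 180 − 6·10.08 − 20·3.75 = 44.52; q_1* = 6 + 0.2·44.52/10.08 = 6.8833; q_2* = 20 + 0.8·44.52/3.75 = 29.4976.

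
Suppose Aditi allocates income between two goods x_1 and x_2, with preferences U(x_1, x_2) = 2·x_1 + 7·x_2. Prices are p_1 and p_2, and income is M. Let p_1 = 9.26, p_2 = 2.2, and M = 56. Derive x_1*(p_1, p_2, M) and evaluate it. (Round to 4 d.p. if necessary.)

Perfect substitutes: compare marginal utility per dollar. 2/p_1 vs 7/p_2 → 0.216 vs 3.1818.
x_2 gives more utility per dollar, so spend all income on x_2: x_2* = M/p_2, x_1* = 0.
Numerically: x_1* = 0, x_2* = 25.4545.

x_1* = 0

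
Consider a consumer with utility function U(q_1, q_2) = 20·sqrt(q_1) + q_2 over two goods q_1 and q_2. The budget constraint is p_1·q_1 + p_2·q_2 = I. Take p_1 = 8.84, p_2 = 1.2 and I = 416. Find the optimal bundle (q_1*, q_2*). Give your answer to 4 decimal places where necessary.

MU_q_1 = 10/√q_1, MU_q_2 = 1. Tangency: 10/√q_1 = p_1/p_2.
Thus q_1* = (10·p_2/p_1)² — independent of I — with the rest of income spent on q_2.
Plugging in: q_1* = (10·1.2/8.84)² = 1.8427, q_2* = 333.092.

q_1* = 1.8427, q_2* = 333.092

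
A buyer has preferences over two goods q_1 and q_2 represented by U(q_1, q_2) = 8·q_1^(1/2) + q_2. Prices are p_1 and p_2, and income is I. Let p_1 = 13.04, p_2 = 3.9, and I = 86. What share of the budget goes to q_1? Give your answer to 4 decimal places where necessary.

share on q_1 = 0.217

MU_q_1 = 4/√q_1, MU_q_2 = 1. Tangency: 4/√q_1 = p_1/p_2.
Solve: √q_1 = 4·p_2/p_1, so q_1*(p_1,p_2) = (4·p_2/p_1)², and q_2* = (I − p_1·q_1*)/p_2.
Plugging in: q_1* = (4·3.9/13.04)² = 1.4312, q_2* = 17.266.
Expenditure on q_1: 13.04·1.4312 = 18.6626; share = 0.217.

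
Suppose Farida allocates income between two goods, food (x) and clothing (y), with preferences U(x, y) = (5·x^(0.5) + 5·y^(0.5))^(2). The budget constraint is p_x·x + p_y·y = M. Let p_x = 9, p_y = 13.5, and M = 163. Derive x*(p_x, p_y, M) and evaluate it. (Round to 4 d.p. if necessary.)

x* = 10.8667

MRS = MU_x/MU_y = (y/x)^(0.5). Set equal to p_x/p_y.
Solve for the ratio: y/x = [p_x/p_y]^(2).
With the ratio pinned down, the budget gives x* = M/(p_x + p_y·(y/x)) and y* = (y/x)·x*.
Numerically y/x = 0.444444, so x* = 163/(9 + 13.5·0.444444) = 10.8667.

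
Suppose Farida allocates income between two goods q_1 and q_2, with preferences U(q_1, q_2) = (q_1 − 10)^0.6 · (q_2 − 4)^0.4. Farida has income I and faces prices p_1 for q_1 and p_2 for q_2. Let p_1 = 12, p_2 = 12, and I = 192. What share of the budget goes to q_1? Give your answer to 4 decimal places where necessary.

share on q_1 = 0.7

MRS = (3/2)·(q_2−4)/(q_1−10). Tangency with p_1/p_2 gives q_2−4 = (2/3)·(p_1/p_2)·(q_1−10).
Substituting into the budget: q_1* = 10 + 0.6·(I − 10·p_1 − 4·p_2)/p_1, and q_2* = 4 + 0.4·(…)/p_2.
Discretionary income = 192 − 10·12 − 4·12 = 24; q_1* = 10 + 0.6·24/12 = 11.2; q_2* = 4 + 0.4·24/12 = 4.8.
Expenditure on q_1: 12·11.2 = 134.4; share = 0.7.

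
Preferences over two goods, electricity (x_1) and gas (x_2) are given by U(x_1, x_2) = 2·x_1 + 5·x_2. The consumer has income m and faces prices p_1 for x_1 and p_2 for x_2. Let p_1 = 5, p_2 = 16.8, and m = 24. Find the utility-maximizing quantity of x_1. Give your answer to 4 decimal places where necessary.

Linear utility — the consumer picks whichever good has higher MU/price: 2/5 = 0.4 vs 5/16.8 = 0.2976.
x_1 gives more utility per dollar, so spend all income on x_1: x_1* = m/p_1, x_2* = 0.
Numerically: x_1* = 4.8, x_2* = 0.

x_1* = 4.8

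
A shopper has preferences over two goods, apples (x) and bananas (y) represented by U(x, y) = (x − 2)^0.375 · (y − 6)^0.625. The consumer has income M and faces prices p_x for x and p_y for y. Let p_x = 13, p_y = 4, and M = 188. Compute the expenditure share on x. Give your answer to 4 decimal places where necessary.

share on x = 0.4136

After buying the subsistence bundle (2, 6), a share 0.375 of the remaining income goes to x: x* = 2 + 0.375·(M − 2p_x − 6p_y)/p_x.
Discretionary income = 188 − 2·13 − 6·4 = 138; x* = 2 + 0.375·138/13 = 5.9808; y* = 6 + 0.625·138/4 = 27.5625.
Expenditure on x: 13·5.9808 = 77.75; share = 0.4136.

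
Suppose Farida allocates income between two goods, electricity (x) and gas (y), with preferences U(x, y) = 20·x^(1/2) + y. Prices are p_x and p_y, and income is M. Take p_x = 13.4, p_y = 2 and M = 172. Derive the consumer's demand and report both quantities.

Set MRS = p_x/p_y: 10·x^(−1/2) = p_x/p_y.
Thus x* = (10·p_y/p_x)² — independent of M — with the rest of income spent on y.
Plugging in: x* = (10·2/13.4)² = 2.2277, y* = 71.0746.

x* = 2.2277, y* = 71.0746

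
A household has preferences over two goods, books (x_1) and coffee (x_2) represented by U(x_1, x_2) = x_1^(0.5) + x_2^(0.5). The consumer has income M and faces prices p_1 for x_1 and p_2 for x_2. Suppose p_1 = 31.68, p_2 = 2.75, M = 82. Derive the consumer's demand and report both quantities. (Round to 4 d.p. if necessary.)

x_1* = 0.2067, x_2* = 27.4365

Substitute x_2 = (x_2/x_1)·x_1 into the budget: x_1* = M/(p_1 + p_2·(x_2/x_1)).
Numerically x_2/x_1 = 132.7104, so x_1* = 82/(31.68 + 2.75·132.7104) = 0.2067 and x_2* = 132.7104·0.2067 = 27.4365.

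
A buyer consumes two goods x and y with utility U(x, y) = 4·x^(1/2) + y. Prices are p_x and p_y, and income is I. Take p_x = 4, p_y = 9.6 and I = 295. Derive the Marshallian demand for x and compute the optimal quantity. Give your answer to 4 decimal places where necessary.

x* = 23.04

Set MRS = p_x/p_y: 2·x^(−1/2) = p_x/p_y.
Solve: √x = 2·p_y/p_x, so x*(p_x,p_y) = (2·p_y/p_x)², and y* = (I − p_x·x*)/p_y.
Plugging in: x* = (2·9.6/4)² = 23.04.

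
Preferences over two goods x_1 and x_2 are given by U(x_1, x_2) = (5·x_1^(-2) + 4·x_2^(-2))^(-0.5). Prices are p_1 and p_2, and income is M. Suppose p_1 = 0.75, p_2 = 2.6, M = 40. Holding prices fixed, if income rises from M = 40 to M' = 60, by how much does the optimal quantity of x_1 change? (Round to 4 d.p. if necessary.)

Δx_1* = 8.5296

From the CES first-order condition, (5/4)·(x_2/x_1)^(3) = p_1/p_2.
Solve for the ratio: x_2/x_1 = [(4/5)·p_1/p_2]^(1/3).
With the ratio pinned down, the budget gives x_1* = M/(p_1 + p_2·(x_2/x_1)) and x_2* = (x_2/x_1)·x_1*.
Numerically x_2/x_1 = 0.613375, so x_1* = 40/(0.75 + 2.6·0.613375) = 17.0592.
At M' = 60: x_1* = 25.5888. Change: 25.5888 − 17.0592 = 8.5296.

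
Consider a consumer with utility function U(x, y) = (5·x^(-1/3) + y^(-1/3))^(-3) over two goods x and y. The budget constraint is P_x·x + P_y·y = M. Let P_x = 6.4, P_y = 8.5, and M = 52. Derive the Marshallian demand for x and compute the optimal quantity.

With the ratio pinned down, the budget gives x* = M/(P_x + P_y·(y/x)) and y* = (y/x)·x*.
Numerically y/x = 0.241737, so x* = 52/(6.4 + 8.5·0.241737) = 6.1504.

x* = 6.1504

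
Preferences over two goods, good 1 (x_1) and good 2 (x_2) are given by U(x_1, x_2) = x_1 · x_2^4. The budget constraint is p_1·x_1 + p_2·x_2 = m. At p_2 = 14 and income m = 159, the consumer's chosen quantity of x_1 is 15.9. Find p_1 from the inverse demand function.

MU_x_1/MU_x_2 = (x_2)/(4·x_1); tangency sets this equal to p_1/p_2.
Rearranging, p_2·x_2 = 4·p_1·x_1. Substituting into the budget gives p_1·x_1·(1 + 4) = m.
Demand: x_1*(p_1,p_2,m) = 0.2·m/p_1 and x_2* = 0.8·m/p_2.
Set x_1* = 15.9 in the demand function and solve for p_1: p_1 = 2.

p_1 = 2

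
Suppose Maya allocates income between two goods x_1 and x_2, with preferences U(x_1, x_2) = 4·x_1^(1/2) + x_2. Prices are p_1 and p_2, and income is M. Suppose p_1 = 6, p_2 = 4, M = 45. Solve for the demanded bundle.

MU_x_1 = 2/√x_1, MU_x_2 = 1. Tangency: 2/√x_1 = p_1/p_2.
Thus x_1* = (2·p_2/p_1)² — independent of M — with the rest of income spent on x_2.
Plugging in: x_1* = (2·4/6)² = 1.7778, x_2* = 8.5833.

x_1* = 1.7778, x_2* = 8.5833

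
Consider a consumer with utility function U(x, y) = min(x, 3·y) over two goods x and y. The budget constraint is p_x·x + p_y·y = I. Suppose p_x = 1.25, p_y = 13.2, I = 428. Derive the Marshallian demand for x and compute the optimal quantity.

With perfect complements, no substitution: consume in ratio x:y = 3:1.
Budget: p_x·x + p_y·(1/3)·x = I, so (3·p_x + p_y)·x = 3·I.
Demand: x*(p_x,p_y,I) = 3·I/(3·p_x + p_y), y* = I/(3·p_x + p_y).
Here 3·1.25 + 13.2 = 16.95, giving x* = 75.7522.

x* = 75.7522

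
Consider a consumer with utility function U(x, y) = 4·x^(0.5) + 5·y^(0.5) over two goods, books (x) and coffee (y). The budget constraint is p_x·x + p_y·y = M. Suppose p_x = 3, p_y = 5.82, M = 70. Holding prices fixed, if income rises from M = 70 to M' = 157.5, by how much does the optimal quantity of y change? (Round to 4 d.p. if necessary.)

Δy* = 6.707

From the CES first-order condition, (4/5)·(y/x)^(0.5) = p_x/p_y.
Solve for the ratio: y/x = [(5/4)·p_x/p_y]^(2).
With the ratio pinned down, the budget gives x* = M/(p_x + p_y·(y/x)) and y* = (y/x)·x*.
Numerically y/x = 0.415161, so x* = 70/(3 + 5.82·0.415161) = 12.9241 and y* = 0.415161·12.9241 = 5.3656.
At M' = 157.5: y* = 12.0726. Change: 12.0726 − 5.3656 = 6.707.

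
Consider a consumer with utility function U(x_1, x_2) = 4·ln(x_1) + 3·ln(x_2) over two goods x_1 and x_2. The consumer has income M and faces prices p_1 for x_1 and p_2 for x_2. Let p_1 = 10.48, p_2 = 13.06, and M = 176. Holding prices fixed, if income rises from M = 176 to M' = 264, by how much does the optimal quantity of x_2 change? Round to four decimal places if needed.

Δx_2* = 2.8878

The MRS is (4/3)·x_2/x_1. Set MRS = p_1/p_2.
So 4·p_2·x_2 = 3·p_1·x_1; combined with the budget, a share 4/7 of income goes to x_1.
Demand: x_1*(p_1,p_2,M) = 4/7·M/p_1 and x_2* = 3/7·M/p_2.
At p_1=10.48, p_2=13.06, M=176: x_2* = 3/7·176/13.06 = 5.7755.
At M' = 264: x_2* = 8.6633. Change: 8.6633 − 5.7755 = 2.8878.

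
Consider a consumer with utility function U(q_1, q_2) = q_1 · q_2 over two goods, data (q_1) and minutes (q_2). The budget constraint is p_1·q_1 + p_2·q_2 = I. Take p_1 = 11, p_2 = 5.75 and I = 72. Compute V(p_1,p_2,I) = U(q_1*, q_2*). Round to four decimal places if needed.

V = 20.4901

The MRS is q_2/q_1. Set MRS = p_1/p_2.
Rearranging, p_2·q_2 = p_1·q_1. Substituting into the budget gives p_1·q_1·(1 + 1) = I.
Demand: q_1*(p_1,p_2,I) = 0.5·I/p_1 and q_2* = 0.5·I/p_2.
At p_1=11, p_2=5.75, I=72: q_1* = 0.5·72/11 = 3.2727, q_2* = 6.2609.
Utility at the optimum: U(3.2727, 6.2609) = 20.4901.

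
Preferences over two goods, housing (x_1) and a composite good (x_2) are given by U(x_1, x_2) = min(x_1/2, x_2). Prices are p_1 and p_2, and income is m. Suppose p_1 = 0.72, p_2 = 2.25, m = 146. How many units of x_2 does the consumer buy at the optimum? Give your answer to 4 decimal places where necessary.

With perfect complements, no substitution: consume in ratio x_1:x_2 = 2:1.
Budget: p_1·x_1 + p_2·(1/2)·x_1 = m, so (2·p_1 + p_2)·x_1 = 2·m.
Demand: x_1*(p_1,p_2,m) = 2·m/(2·p_1 + p_2), x_2* = m/(2·p_1 + p_2).
Here 2·0.72 + 2.25 = 3.69, giving x_2* = 39.5664.

x_2* = 39.5664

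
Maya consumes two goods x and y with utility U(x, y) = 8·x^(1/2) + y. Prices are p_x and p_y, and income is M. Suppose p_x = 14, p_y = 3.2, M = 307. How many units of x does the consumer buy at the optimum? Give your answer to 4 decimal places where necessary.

MU_x = 4/√x, MU_y = 1. Tangency: 4/√x = p_x/p_y.
Solve: √x = 4·p_y/p_x, so x*(p_x,p_y) = (4·p_y/p_x)², and y* = (M − p_x·x*)/p_y.
Plugging in: x* = (4·3.2/14)² = 0.8359.

x* = 0.8359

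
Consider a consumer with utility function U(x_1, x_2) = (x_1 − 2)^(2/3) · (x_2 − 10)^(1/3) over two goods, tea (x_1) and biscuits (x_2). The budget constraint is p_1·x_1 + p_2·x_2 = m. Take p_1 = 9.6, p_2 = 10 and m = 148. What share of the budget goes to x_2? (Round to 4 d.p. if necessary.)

Let x_1' = x_1−2, x_2' = x_2−10. MRS = 2·x_2'/x_1' = p_1/p_2.
After buying the subsistence bundle (2, 10), a share 2/3 of the remaining income goes to x_1: x_1* = 2 + 2/3·(m − 2p_1 − 10p_2)/p_1.
Discretionary income = 148 − 2·9.6 − 10·10 = 28.8; x_1* = 2 + 2/3·28.8/9.6 = 4; x_2* = 10 + 1/3·28.8/10 = 10.96.
Expenditure on x_2: 10·10.96 = 109.6; share = 0.7405.

share on x_2 = 0.7405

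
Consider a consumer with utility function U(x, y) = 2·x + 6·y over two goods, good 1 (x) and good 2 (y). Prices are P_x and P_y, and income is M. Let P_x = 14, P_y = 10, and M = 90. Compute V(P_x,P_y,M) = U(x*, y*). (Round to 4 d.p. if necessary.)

Perfect substitutes: compare marginal utility per dollar. 2/P_x vs 6/P_y → 0.1429 vs 0.6.
y gives more utility per dollar, so spend all income on y: y* = M/P_y, x* = 0.
Numerically: x* = 0, y* = 9.
Utility at the optimum: U(0, 9) = 54.

V = 54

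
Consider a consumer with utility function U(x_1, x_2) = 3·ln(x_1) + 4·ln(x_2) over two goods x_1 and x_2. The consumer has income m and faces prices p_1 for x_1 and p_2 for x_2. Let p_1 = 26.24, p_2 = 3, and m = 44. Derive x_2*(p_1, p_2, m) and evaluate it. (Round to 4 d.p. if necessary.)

MU_x_1/MU_x_2 = (3·x_2)/(4·x_1); tangency sets this equal to p_1/p_2.
Rearranging, p_2·x_2 = (4/3)·p_1·x_1. Substituting into the budget gives p_1·x_1·(1 + (4/3)) = m.
Demand: x_1*(p_1,p_2,m) = 3/7·m/p_1 and x_2* = 4/7·m/p_2.
At p_1=26.24, p_2=3, m=44: x_2* = 4/7·44/3 = 8.381.

x_2* = 8.381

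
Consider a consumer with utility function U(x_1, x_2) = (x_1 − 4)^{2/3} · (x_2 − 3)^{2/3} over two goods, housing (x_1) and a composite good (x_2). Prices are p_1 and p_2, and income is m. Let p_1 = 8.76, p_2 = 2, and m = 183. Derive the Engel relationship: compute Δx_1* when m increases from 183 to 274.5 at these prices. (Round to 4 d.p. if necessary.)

This is Cobb-Douglas in (x_1−4, x_2−3): tangency gives 2/3·p_2·(x_2−3) = 2/3·p_1·(x_1−4).
After buying the subsistence bundle (4, 3), a share 0.5 of the remaining income goes to x_1: x_1* = 4 + 0.5·(m − 4p_1 − 3p_2)/p_1.
Discretionary income = 183 − 4·8.76 − 3·2 = 141.96; x_1* = 4 + 0.5·141.96/8.76 = 12.1027.
At m' = 274.5: x_1* = 17.3253. Change: 17.3253 − 12.1027 = 5.2226.

Δx_1* = 5.2226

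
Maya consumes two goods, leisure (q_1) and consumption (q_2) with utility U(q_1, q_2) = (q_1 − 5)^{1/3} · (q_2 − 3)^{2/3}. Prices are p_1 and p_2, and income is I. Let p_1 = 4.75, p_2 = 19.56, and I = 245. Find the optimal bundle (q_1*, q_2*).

q_1* = 16.4084, q_2* = 8.5409

MRS = (1/2)·(q_2−3)/(q_1−5). Tangency with p_1/p_2 gives q_2−3 = 2·(p_1/p_2)·(q_1−5).
After buying the subsistence bundle (5, 3), a share 1/3 of the remaining income goes to q_1: q_1* = 5 + 1/3·(I − 5p_1 − 3p_2)/p_1.
Discretionary income = 245 − 5·4.75 − 3·19.56 = 162.57; q_1* = 5 + 1/3·162.57/4.75 = 16.4084; q_2* = 3 + 2/3·162.57/19.56 = 8.5409.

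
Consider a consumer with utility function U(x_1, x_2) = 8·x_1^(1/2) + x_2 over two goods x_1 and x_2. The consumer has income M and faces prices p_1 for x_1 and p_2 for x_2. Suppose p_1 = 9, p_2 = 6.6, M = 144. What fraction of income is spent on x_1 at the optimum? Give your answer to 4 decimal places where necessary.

share on x_1 = 0.5378

Plugging in: x_1* = (4·6.6/9)² = 8.6044, x_2* = 10.0848.
Expenditure on x_1: 9·8.6044 = 77.44; share = 0.5378.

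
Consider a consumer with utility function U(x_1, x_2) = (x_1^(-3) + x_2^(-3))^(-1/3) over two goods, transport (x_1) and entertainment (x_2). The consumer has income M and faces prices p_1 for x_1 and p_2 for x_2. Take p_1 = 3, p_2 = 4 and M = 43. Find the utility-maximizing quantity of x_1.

Numerically x_2/x_1 = 0.930605, so x_1* = 43/(3 + 4·0.930605) = 6.3965.

x_1* = 6.3965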